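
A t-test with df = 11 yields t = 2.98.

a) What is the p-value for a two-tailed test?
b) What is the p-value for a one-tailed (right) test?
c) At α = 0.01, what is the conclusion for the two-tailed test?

Answer: a) 0.0125, b) 0.0063, c) fail to reject H₀

Derivation:
Using t-distribution with df = 11:
a) Two-tailed: p = 2×P(T > 2.98) = 0.0125
b) One-tailed: p = P(T > 2.98) = 0.0063
c) 0.0125 ≥ 0.01, fail to reject H₀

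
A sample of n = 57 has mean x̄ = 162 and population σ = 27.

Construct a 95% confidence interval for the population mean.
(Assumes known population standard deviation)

Confidence level: 95%, α = 0.05
z_0.025 = 1.960
SE = σ/√n = 27/√57 = 3.5762
Margin of error = 1.960 × 3.5762 = 7.0094
CI: x̄ ± margin = 162 ± 7.0094
CI: (154.9906, 169.0094)

Answer: (154.9906, 169.0094)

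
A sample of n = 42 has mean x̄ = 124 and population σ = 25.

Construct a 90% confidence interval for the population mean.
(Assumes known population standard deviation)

Confidence level: 90%, α = 0.1
z_0.05 = 1.645
SE = σ/√n = 25/√42 = 3.8576
Margin of error = 1.645 × 3.8576 = 6.3458
CI: x̄ ± margin = 124 ± 6.3458
CI: (117.6542, 130.3458)

Answer: (117.6542, 130.3458)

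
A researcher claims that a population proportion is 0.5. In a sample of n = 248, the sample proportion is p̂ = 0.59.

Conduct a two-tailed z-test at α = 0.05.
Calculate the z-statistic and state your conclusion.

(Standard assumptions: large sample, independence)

Answer: z = 2.8346, reject H₀

Derivation:
H₀: p = 0.5, H₁: p ≠ 0.5
Standard error: SE = √(p₀(1-p₀)/n) = √(0.5×0.5/248) = 0.031750
z-statistic: z = (p̂ - p₀)/SE = (0.59 - 0.5)/0.031750 = 2.8346
Critical value: z_0.025 = ±1.960
p-value = 0.0046
Decision: reject H₀ at α = 0.05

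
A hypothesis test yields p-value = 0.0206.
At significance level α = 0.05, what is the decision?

Compare p-value to α:
0.0206 < 0.05
Decision: reject H₀

Answer: reject H₀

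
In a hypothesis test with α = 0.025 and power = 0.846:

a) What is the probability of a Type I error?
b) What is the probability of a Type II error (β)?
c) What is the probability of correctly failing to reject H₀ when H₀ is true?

Answer: a) 0.025, b) 0.154, c) 0.975

Derivation:
a) Type I error probability = α = 0.025
b) Power = P(reject H₀ | H₁ true) = 1 - β = 0.846, so Type II error probability = β = 1 - Power = 0.154
c) P(fail to reject H₀ | H₀ true) = 1 - α = 0.975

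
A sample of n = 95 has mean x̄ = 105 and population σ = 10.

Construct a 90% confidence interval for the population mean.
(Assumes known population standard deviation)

Confidence level: 90%, α = 0.1
z_0.05 = 1.645
SE = σ/√n = 10/√95 = 1.0260
Margin of error = 1.645 × 1.0260 = 1.6878
CI: x̄ ± margin = 105 ± 1.6878
CI: (103.3122, 106.6878)

Answer: (103.3122, 106.6878)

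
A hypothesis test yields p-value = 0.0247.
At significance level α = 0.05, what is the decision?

Answer: reject H₀

Derivation:
Compare p-value to α:
0.0247 < 0.05
Decision: reject H₀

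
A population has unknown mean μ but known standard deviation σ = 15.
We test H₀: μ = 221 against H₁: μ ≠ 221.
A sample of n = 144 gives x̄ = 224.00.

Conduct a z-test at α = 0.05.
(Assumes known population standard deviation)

Standard error: SE = σ/√n = 15/√144 = 1.2500
z-statistic: z = (x̄ - μ₀)/SE = (224.00 - 221)/1.2500 = 2.4000
Critical value: ±1.960
p-value = 0.0164
Decision: reject H₀

Answer: z = 2.4000, reject H₀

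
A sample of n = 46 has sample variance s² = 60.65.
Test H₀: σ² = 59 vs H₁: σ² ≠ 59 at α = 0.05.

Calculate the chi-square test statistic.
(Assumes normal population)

Answer: χ² = 46.2585, fail to reject H₀

Derivation:
df = n - 1 = 45
χ² = (n-1)s²/σ₀² = 45×60.65/59 = 46.2585
Critical values: χ²_{0.975,45} = 28.366, χ²_{0.025,45} = 65.410
Rejection region: χ² < 28.366 or χ² > 65.410
Decision: fail to reject H₀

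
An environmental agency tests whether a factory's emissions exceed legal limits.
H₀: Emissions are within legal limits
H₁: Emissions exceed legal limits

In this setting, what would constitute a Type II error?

Answer: Failing to cite a factory whose emissions actually exceed the limit

Derivation:
Type I error: rejecting H₀ when it is actually true (false positive).
Type II error: failing to reject H₀ when H₁ is actually true (false negative).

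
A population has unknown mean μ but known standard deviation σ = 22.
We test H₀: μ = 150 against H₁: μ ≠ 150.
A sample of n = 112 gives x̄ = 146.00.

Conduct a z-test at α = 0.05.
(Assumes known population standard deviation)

Answer: z = -1.9242, fail to reject H₀

Derivation:
Standard error: SE = σ/√n = 22/√112 = 2.0788
z-statistic: z = (x̄ - μ₀)/SE = (146.00 - 150)/2.0788 = -1.9242
Critical value: ±1.960
p-value = 0.0543
Decision: fail to reject H₀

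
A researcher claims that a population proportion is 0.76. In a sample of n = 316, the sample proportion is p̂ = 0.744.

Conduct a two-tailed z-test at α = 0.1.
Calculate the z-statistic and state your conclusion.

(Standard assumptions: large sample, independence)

Answer: z = -0.6660, fail to reject H₀

Derivation:
H₀: p = 0.76, H₁: p ≠ 0.76
Standard error: SE = √(p₀(1-p₀)/n) = √(0.76×0.24/316) = 0.024025
z-statistic: z = (p̂ - p₀)/SE = (0.744 - 0.76)/0.024025 = -0.6660
Critical value: z_0.05 = ±1.645
p-value = 0.5054
Decision: fail to reject H₀ at α = 0.1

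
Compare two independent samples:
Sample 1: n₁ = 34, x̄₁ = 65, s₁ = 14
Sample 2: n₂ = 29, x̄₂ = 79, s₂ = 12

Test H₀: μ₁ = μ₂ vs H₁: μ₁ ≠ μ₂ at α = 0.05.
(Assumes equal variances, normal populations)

Answer: t = -4.2214, reject H₀

Derivation:
Pooled variance: s²_p = [33×14² + 28×12²]/(61) = 172.1311
s_p = 13.1199
SE = s_p×√(1/n₁ + 1/n₂) = 13.1199×√(1/34 + 1/29) = 3.3164
t = (x̄₁ - x̄₂)/SE = (65 - 79)/3.3164 = -4.2214
df = 61, t-critical = ±2.000
Decision: reject H₀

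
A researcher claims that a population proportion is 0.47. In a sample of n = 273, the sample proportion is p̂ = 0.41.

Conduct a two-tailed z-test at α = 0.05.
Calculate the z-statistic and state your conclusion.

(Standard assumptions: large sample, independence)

Answer: z = -1.9863, reject H₀

Derivation:
H₀: p = 0.47, H₁: p ≠ 0.47
Standard error: SE = √(p₀(1-p₀)/n) = √(0.47×0.53/273) = 0.030207
z-statistic: z = (p̂ - p₀)/SE = (0.41 - 0.47)/0.030207 = -1.9863
Critical value: z_0.025 = ±1.960
p-value = 0.0470
Decision: reject H₀ at α = 0.05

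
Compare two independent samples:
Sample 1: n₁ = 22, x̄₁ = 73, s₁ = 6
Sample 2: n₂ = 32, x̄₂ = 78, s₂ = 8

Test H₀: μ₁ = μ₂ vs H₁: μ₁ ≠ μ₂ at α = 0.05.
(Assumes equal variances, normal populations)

Pooled variance: s²_p = [21×6² + 31×8²]/(52) = 52.6923
s_p = 7.2589
SE = s_p×√(1/n₁ + 1/n₂) = 7.2589×√(1/22 + 1/32) = 2.0104
t = (x̄₁ - x̄₂)/SE = (73 - 78)/2.0104 = -2.4871
df = 52, t-critical = ±2.007
Decision: reject H₀

Answer: t = -2.4871, reject H₀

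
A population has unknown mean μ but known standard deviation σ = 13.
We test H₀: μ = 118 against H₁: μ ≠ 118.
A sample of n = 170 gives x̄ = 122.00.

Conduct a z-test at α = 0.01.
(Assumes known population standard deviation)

Standard error: SE = σ/√n = 13/√170 = 0.9971
z-statistic: z = (x̄ - μ₀)/SE = (122.00 - 118)/0.9971 = 4.0116
Critical value: ±2.576
p-value = 0.0001
Decision: reject H₀

Answer: z = 4.0116, reject H₀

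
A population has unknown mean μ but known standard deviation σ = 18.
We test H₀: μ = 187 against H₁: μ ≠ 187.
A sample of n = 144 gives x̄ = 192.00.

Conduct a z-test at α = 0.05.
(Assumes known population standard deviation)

Answer: z = 3.3333, reject H₀

Derivation:
Standard error: SE = σ/√n = 18/√144 = 1.5000
z-statistic: z = (x̄ - μ₀)/SE = (192.00 - 187)/1.5000 = 3.3333
Critical value: ±1.960
p-value = 0.0009
Decision: reject H₀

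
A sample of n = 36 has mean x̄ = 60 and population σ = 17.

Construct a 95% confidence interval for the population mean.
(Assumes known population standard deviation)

Confidence level: 95%, α = 0.05
z_0.025 = 1.960
SE = σ/√n = 17/√36 = 2.8333
Margin of error = 1.960 × 2.8333 = 5.5533
CI: x̄ ± margin = 60 ± 5.5533
CI: (54.4467, 65.5533)

Answer: (54.4467, 65.5533)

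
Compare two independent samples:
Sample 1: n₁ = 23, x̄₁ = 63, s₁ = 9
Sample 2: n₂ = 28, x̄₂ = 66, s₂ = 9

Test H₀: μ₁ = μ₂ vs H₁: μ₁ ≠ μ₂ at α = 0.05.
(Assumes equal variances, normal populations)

Pooled variance: s²_p = [22×9² + 27×9²]/(49) = 81.0000
s_p = 9.0000
SE = s_p×√(1/n₁ + 1/n₂) = 9.0000×√(1/23 + 1/28) = 2.5327
t = (x̄₁ - x̄₂)/SE = (63 - 66)/2.5327 = -1.1845
df = 49, t-critical = ±2.010
Decision: fail to reject H₀

Answer: t = -1.1845, fail to reject H₀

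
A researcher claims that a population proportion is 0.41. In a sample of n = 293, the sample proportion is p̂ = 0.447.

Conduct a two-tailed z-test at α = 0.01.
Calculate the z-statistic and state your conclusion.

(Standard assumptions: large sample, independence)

H₀: p = 0.41, H₁: p ≠ 0.41
Standard error: SE = √(p₀(1-p₀)/n) = √(0.41×0.59/293) = 0.028733
z-statistic: z = (p̂ - p₀)/SE = (0.447 - 0.41)/0.028733 = 1.2877
Critical value: z_0.005 = ±2.576
p-value = 0.1979
Decision: fail to reject H₀ at α = 0.01

Answer: z = 1.2877, fail to reject H₀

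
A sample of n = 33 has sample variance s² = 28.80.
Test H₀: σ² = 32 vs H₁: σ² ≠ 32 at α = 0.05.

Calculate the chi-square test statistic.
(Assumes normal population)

df = n - 1 = 32
χ² = (n-1)s²/σ₀² = 32×28.80/32 = 28.8000
Critical values: χ²_{0.975,32} = 18.291, χ²_{0.025,32} = 49.480
Rejection region: χ² < 18.291 or χ² > 49.480
Decision: fail to reject H₀

Answer: χ² = 28.8000, fail to reject H₀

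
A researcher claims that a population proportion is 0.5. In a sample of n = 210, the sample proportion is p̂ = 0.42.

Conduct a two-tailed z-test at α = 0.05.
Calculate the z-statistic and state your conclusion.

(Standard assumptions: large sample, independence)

H₀: p = 0.5, H₁: p ≠ 0.5
Standard error: SE = √(p₀(1-p₀)/n) = √(0.5×0.5/210) = 0.034503
z-statistic: z = (p̂ - p₀)/SE = (0.42 - 0.5)/0.034503 = -2.3186
Critical value: z_0.025 = ±1.960
p-value = 0.0204
Decision: reject H₀ at α = 0.05

Answer: z = -2.3186, reject H₀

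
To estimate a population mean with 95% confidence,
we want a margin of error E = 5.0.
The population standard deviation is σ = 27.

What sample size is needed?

Answer: n = 113

Derivation:
z_0.025 = 1.960
n = (z×σ/E)² = (1.960×27/5.0)²
n = 112.0211
Round up: n = 113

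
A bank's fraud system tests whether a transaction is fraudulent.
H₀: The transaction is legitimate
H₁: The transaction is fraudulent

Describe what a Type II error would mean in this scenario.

A Type I error (probability α) occurs when we reject a true H₀.
A Type II error (probability β) occurs when we fail to reject a false H₀.

Answer: Allowing a fraudulent transaction to go through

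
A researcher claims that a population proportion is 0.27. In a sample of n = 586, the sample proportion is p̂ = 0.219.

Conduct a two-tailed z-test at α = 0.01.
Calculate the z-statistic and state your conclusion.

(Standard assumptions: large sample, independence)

H₀: p = 0.27, H₁: p ≠ 0.27
Standard error: SE = √(p₀(1-p₀)/n) = √(0.27×0.73/586) = 0.018340
z-statistic: z = (p̂ - p₀)/SE = (0.219 - 0.27)/0.018340 = -2.7808
Critical value: z_0.005 = ±2.576
p-value = 0.0054
Decision: reject H₀ at α = 0.01

Answer: z = -2.7808, reject H₀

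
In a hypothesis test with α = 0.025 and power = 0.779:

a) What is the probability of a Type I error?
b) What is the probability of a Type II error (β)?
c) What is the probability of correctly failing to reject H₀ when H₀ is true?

a) Type I error probability = α = 0.025
b) Power = P(reject H₀ | H₁ true) = 1 - β = 0.779, so Type II error probability = β = 1 - Power = 0.221
c) P(fail to reject H₀ | H₀ true) = 1 - α = 0.975

Answer: a) 0.025, b) 0.221, c) 0.975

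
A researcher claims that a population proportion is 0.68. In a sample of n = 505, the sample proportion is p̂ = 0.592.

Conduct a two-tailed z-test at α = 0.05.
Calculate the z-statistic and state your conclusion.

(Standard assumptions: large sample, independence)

Answer: z = -4.2393, reject H₀

Derivation:
H₀: p = 0.68, H₁: p ≠ 0.68
Standard error: SE = √(p₀(1-p₀)/n) = √(0.68×0.32/505) = 0.020758
z-statistic: z = (p̂ - p₀)/SE = (0.592 - 0.68)/0.020758 = -4.2393
Critical value: z_0.025 = ±1.960
p-value < 0.0001
Decision: reject H₀ at α = 0.05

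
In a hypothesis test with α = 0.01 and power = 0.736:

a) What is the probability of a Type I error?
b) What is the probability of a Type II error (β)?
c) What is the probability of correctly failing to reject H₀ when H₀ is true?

Answer: a) 0.01, b) 0.264, c) 0.99

Derivation:
a) Type I error probability = α = 0.01
b) Power = P(reject H₀ | H₁ true) = 1 - β = 0.736, so Type II error probability = β = 1 - Power = 0.264
c) P(fail to reject H₀ | H₀ true) = 1 - α = 0.99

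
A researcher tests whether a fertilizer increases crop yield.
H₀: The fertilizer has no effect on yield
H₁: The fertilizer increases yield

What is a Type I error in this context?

A Type I error (probability α) occurs when we reject a true H₀.
A Type II error (probability β) occurs when we fail to reject a false H₀.

Answer: Concluding the fertilizer works when it doesn't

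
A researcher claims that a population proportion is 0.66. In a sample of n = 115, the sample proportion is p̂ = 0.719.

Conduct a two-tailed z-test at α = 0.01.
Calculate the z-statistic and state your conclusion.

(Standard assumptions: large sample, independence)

Answer: z = 1.3356, fail to reject H₀

Derivation:
H₀: p = 0.66, H₁: p ≠ 0.66
Standard error: SE = √(p₀(1-p₀)/n) = √(0.66×0.34/115) = 0.044174
z-statistic: z = (p̂ - p₀)/SE = (0.719 - 0.66)/0.044174 = 1.3356
Critical value: z_0.005 = ±2.576
p-value = 0.1817
Decision: fail to reject H₀ at α = 0.01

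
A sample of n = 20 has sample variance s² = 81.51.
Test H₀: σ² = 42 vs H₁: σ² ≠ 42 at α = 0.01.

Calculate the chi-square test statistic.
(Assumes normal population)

Answer: χ² = 36.8736, fail to reject H₀

Derivation:
df = n - 1 = 19
χ² = (n-1)s²/σ₀² = 19×81.51/42 = 36.8736
Critical values: χ²_{0.995,19} = 6.844, χ²_{0.005,19} = 38.582
Rejection region: χ² < 6.844 or χ² > 38.582
Decision: fail to reject H₀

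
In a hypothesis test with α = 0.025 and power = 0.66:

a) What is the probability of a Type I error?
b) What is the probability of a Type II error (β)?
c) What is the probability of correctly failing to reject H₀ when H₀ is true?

Answer: a) 0.025, b) 0.34, c) 0.975

Derivation:
a) Type I error probability = α = 0.025
b) Power = P(reject H₀ | H₁ true) = 1 - β = 0.66, so Type II error probability = β = 1 - Power = 0.34
c) P(fail to reject H₀ | H₀ true) = 1 - α = 0.975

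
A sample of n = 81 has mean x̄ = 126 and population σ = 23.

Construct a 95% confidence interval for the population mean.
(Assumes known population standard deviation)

Answer: (120.9910, 131.0090)

Derivation:
Confidence level: 95%, α = 0.05
z_0.025 = 1.960
SE = σ/√n = 23/√81 = 2.5556
Margin of error = 1.960 × 2.5556 = 5.0090
CI: x̄ ± margin = 126 ± 5.0090
CI: (120.9910, 131.0090)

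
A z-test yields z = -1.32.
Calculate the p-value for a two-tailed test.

For z = -1.32:
p = 2×P(Z > |-1.32|) = 2×(1 - Φ(1.32)) = 0.1868

Answer: p-value ≈ 0.1868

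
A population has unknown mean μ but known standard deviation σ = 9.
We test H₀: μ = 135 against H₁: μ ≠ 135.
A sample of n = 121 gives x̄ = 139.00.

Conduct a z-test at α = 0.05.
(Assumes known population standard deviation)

Standard error: SE = σ/√n = 9/√121 = 0.8182
z-statistic: z = (x̄ - μ₀)/SE = (139.00 - 135)/0.8182 = 4.8888
Critical value: ±1.960
p-value < 0.0001
Decision: reject H₀

Answer: z = 4.8888, reject H₀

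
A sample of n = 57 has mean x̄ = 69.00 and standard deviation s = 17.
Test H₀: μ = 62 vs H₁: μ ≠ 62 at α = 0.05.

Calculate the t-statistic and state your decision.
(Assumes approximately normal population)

df = n - 1 = 56
SE = s/√n = 17/√57 = 2.2517
t = (x̄ - μ₀)/SE = (69.00 - 62)/2.2517 = 3.1088
Critical value: t_{0.025,56} = ±2.003
p-value ≈ 0.0030
Decision: reject H₀

Answer: t = 3.1088, reject H₀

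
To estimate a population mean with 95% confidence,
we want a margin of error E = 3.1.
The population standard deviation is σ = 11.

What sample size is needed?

Answer: n = 49

Derivation:
z_0.025 = 1.960
n = (z×σ/E)² = (1.960×11/3.1)²
n = 48.3698
Round up: n = 49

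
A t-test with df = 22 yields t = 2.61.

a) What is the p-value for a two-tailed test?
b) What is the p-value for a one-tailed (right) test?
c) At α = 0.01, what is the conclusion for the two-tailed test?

Using t-distribution with df = 22:
a) Two-tailed: p = 2×P(T > 2.61) = 0.0160
b) One-tailed: p = P(T > 2.61) = 0.0080
c) 0.0160 ≥ 0.01, fail to reject H₀

Answer: a) 0.0160, b) 0.0080, c) fail to reject H₀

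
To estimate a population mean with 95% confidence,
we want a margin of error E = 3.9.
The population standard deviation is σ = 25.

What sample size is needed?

Answer: n = 158

Derivation:
z_0.025 = 1.960
n = (z×σ/E)² = (1.960×25/3.9)²
n = 157.8567
Round up: n = 158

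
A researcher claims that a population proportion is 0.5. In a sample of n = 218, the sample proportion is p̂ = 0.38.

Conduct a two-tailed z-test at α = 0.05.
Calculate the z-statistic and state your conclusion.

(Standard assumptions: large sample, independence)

Answer: z = -3.5436, reject H₀

Derivation:
H₀: p = 0.5, H₁: p ≠ 0.5
Standard error: SE = √(p₀(1-p₀)/n) = √(0.5×0.5/218) = 0.033864
z-statistic: z = (p̂ - p₀)/SE = (0.38 - 0.5)/0.033864 = -3.5436
Critical value: z_0.025 = ±1.960
p-value = 0.0004
Decision: reject H₀ at α = 0.05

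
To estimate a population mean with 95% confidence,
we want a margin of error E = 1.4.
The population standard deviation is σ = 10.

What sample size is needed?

Answer: n = 196

Derivation:
z_0.025 = 1.960
n = (z×σ/E)² = (1.960×10/1.4)²
n = 196.0000
Already a whole number: n = 196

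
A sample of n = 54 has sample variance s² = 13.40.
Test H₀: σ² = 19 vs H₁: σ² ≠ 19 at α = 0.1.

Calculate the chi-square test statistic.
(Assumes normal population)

df = n - 1 = 53
χ² = (n-1)s²/σ₀² = 53×13.40/19 = 37.3789
Critical values: χ²_{0.95,53} = 37.276, χ²_{0.05,53} = 70.993
Rejection region: χ² < 37.276 or χ² > 70.993
Decision: fail to reject H₀

Answer: χ² = 37.3789, fail to reject H₀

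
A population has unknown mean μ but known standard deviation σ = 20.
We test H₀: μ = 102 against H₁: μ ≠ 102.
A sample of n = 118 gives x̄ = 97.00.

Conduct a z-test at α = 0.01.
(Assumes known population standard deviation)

Answer: z = -2.7158, reject H₀

Derivation:
Standard error: SE = σ/√n = 20/√118 = 1.8411
z-statistic: z = (x̄ - μ₀)/SE = (97.00 - 102)/1.8411 = -2.7158
Critical value: ±2.576
p-value = 0.0066
Decision: reject H₀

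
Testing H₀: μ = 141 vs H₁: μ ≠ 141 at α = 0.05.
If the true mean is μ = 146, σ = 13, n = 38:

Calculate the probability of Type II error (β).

SE = σ/√n = 13/√38 = 2.1089
Critical values: μ₀ ± z_0.025×SE = 141 ± 1.960×2.1089
Acceptance region: (136.8666, 145.1334)
Under H₁ (μ = 146): z_high = (145.1334 - 146)/2.1089 = -0.4109, z_low = (136.8666 - 146)/2.1089 = -4.3309
β = P(not reject | H₁) = Φ(-0.4109) - Φ(-4.3309) ≈ 0.3406

Answer: β ≈ 0.3406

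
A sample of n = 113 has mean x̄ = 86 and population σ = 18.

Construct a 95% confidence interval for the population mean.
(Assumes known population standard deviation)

Answer: (82.6811, 89.3189)

Derivation:
Confidence level: 95%, α = 0.05
z_0.025 = 1.960
SE = σ/√n = 18/√113 = 1.6933
Margin of error = 1.960 × 1.6933 = 3.3189
CI: x̄ ± margin = 86 ± 3.3189
CI: (82.6811, 89.3189)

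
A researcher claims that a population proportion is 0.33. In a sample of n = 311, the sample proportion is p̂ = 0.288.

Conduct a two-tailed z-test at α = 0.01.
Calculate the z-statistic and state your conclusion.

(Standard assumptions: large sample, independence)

H₀: p = 0.33, H₁: p ≠ 0.33
Standard error: SE = √(p₀(1-p₀)/n) = √(0.33×0.67/311) = 0.026663
z-statistic: z = (p̂ - p₀)/SE = (0.288 - 0.33)/0.026663 = -1.5752
Critical value: z_0.005 = ±2.576
p-value = 0.1152
Decision: fail to reject H₀ at α = 0.01

Answer: z = -1.5752, fail to reject H₀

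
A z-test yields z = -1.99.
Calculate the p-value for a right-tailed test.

For z = -1.99:
p = P(Z > -1.99) = 1 - Φ(-1.99) = 0.9767

Answer: p-value ≈ 0.9767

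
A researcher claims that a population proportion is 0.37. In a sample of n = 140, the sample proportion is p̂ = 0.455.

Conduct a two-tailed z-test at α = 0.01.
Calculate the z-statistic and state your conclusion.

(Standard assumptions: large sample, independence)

H₀: p = 0.37, H₁: p ≠ 0.37
Standard error: SE = √(p₀(1-p₀)/n) = √(0.37×0.63/140) = 0.040804
z-statistic: z = (p̂ - p₀)/SE = (0.455 - 0.37)/0.040804 = 2.0831
Critical value: z_0.005 = ±2.576
p-value = 0.0372
Decision: fail to reject H₀ at α = 0.01

Answer: z = 2.0831, fail to reject H₀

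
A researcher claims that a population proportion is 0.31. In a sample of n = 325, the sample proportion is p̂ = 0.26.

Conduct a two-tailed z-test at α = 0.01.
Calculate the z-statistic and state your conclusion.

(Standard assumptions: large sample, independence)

H₀: p = 0.31, H₁: p ≠ 0.31
Standard error: SE = √(p₀(1-p₀)/n) = √(0.31×0.69/325) = 0.025655
z-statistic: z = (p̂ - p₀)/SE = (0.26 - 0.31)/0.025655 = -1.9489
Critical value: z_0.005 = ±2.576
p-value = 0.0513
Decision: fail to reject H₀ at α = 0.01

Answer: z = -1.9489, fail to reject H₀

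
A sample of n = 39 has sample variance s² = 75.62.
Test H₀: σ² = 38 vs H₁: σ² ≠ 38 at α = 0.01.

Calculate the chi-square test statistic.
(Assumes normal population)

df = n - 1 = 38
χ² = (n-1)s²/σ₀² = 38×75.62/38 = 75.6200
Critical values: χ²_{0.995,38} = 19.289, χ²_{0.005,38} = 64.181
Rejection region: χ² < 19.289 or χ² > 64.181
Decision: reject H₀

Answer: χ² = 75.6200, reject H₀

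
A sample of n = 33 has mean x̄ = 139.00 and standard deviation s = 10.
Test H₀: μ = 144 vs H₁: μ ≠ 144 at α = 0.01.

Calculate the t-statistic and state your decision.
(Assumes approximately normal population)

df = n - 1 = 32
SE = s/√n = 10/√33 = 1.7408
t = (x̄ - μ₀)/SE = (139.00 - 144)/1.7408 = -2.8722
Critical value: t_{0.005,32} = ±2.738
p-value ≈ 0.0072
Decision: reject H₀

Answer: t = -2.8722, reject H₀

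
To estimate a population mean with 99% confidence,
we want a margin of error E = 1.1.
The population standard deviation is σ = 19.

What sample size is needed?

Answer: n = 1980

Derivation:
z_0.005 = 2.576
n = (z×σ/E)² = (2.576×19/1.1)²
n = 1979.7646
Round up: n = 1980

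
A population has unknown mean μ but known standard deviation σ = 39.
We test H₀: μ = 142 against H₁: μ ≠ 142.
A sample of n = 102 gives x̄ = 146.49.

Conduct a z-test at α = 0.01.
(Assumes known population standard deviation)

Answer: z = 1.1627, fail to reject H₀

Derivation:
Standard error: SE = σ/√n = 39/√102 = 3.8616
z-statistic: z = (x̄ - μ₀)/SE = (146.49 - 142)/3.8616 = 1.1627
Critical value: ±2.576
p-value = 0.2450
Decision: fail to reject H₀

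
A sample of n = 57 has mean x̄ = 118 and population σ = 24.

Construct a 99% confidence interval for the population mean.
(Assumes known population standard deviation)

Answer: (109.8112, 126.1888)

Derivation:
Confidence level: 99%, α = 0.01
z_0.005 = 2.576
SE = σ/√n = 24/√57 = 3.1789
Margin of error = 2.576 × 3.1789 = 8.1888
CI: x̄ ± margin = 118 ± 8.1888
CI: (109.8112, 126.1888)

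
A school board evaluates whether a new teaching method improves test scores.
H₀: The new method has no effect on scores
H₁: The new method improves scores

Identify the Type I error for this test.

Answer: Concluding the new method improves scores when it actually doesn't

Derivation:
Type I error: rejecting H₀ when it is actually true (false positive).
Type II error: failing to reject H₀ when H₁ is actually true (false negative).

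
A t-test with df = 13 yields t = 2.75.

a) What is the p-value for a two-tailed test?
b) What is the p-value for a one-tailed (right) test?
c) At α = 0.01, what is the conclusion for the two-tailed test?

Using t-distribution with df = 13:
a) Two-tailed: p = 2×P(T > 2.75) = 0.0165
b) One-tailed: p = P(T > 2.75) = 0.0083
c) 0.0165 ≥ 0.01, fail to reject H₀

Answer: a) 0.0165, b) 0.0083, c) fail to reject H₀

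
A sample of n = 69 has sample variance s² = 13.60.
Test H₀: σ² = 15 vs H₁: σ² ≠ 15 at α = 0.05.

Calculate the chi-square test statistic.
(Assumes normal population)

Answer: χ² = 61.6533, fail to reject H₀

Derivation:
df = n - 1 = 68
χ² = (n-1)s²/σ₀² = 68×13.60/15 = 61.6533
Critical values: χ²_{0.975,68} = 47.092, χ²_{0.025,68} = 92.689
Rejection region: χ² < 47.092 or χ² > 92.689
Decision: fail to reject H₀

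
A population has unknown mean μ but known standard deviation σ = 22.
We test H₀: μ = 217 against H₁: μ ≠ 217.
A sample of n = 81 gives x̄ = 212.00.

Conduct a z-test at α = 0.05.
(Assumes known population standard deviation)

Answer: z = -2.0455, reject H₀

Derivation:
Standard error: SE = σ/√n = 22/√81 = 2.4444
z-statistic: z = (x̄ - μ₀)/SE = (212.00 - 217)/2.4444 = -2.0455
Critical value: ±1.960
p-value = 0.0408
Decision: reject H₀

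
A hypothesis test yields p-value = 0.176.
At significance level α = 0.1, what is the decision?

Compare p-value to α:
0.176 ≥ 0.1
Decision: fail to reject H₀

Answer: fail to reject H₀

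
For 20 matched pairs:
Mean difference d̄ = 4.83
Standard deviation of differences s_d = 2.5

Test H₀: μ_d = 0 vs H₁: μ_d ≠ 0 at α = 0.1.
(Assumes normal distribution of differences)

Answer: t = 8.6404, reject H₀

Derivation:
df = n - 1 = 19
SE = s_d/√n = 2.5/√20 = 0.5590
t = d̄/SE = 4.83/0.5590 = 8.6404
Critical value: t_{0.05,19} = ±1.729
p-value < 0.0001
Decision: reject H₀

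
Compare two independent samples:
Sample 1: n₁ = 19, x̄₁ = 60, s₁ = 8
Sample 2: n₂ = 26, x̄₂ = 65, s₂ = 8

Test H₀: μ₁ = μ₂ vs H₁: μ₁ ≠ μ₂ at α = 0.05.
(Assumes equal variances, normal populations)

Pooled variance: s²_p = [18×8² + 25×8²]/(43) = 64.0000
s_p = 8.0000
SE = s_p×√(1/n₁ + 1/n₂) = 8.0000×√(1/19 + 1/26) = 2.4145
t = (x̄₁ - x̄₂)/SE = (60 - 65)/2.4145 = -2.0708
df = 43, t-critical = ±2.017
Decision: reject H₀

Answer: t = -2.0708, reject H₀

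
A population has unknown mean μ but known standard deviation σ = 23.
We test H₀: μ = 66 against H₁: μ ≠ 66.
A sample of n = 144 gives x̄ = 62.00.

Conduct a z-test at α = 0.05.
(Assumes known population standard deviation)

Standard error: SE = σ/√n = 23/√144 = 1.9167
z-statistic: z = (x̄ - μ₀)/SE = (62.00 - 66)/1.9167 = -2.0869
Critical value: ±1.960
p-value = 0.0369
Decision: reject H₀

Answer: z = -2.0869, reject H₀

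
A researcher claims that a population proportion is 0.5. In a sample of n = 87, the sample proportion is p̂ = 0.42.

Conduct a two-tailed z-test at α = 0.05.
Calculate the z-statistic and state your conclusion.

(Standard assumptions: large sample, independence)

H₀: p = 0.5, H₁: p ≠ 0.5
Standard error: SE = √(p₀(1-p₀)/n) = √(0.5×0.5/87) = 0.053606
z-statistic: z = (p̂ - p₀)/SE = (0.42 - 0.5)/0.053606 = -1.4924
Critical value: z_0.025 = ±1.960
p-value = 0.1356
Decision: fail to reject H₀ at α = 0.05

Answer: z = -1.4924, fail to reject H₀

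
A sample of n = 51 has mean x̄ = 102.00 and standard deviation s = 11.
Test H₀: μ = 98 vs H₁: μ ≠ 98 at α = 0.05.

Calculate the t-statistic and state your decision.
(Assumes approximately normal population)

df = n - 1 = 50
SE = s/√n = 11/√51 = 1.5403
t = (x̄ - μ₀)/SE = (102.00 - 98)/1.5403 = 2.5969
Critical value: t_{0.025,50} = ±2.009
p-value ≈ 0.0123
Decision: reject H₀

Answer: t = 2.5969, reject H₀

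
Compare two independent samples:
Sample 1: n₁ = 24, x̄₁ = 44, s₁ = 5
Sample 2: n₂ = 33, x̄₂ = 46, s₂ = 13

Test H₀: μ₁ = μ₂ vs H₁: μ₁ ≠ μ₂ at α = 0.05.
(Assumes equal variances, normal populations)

Answer: t = -0.7148, fail to reject H₀

Derivation:
Pooled variance: s²_p = [23×5² + 32×13²]/(55) = 108.7818
s_p = 10.4299
SE = s_p×√(1/n₁ + 1/n₂) = 10.4299×√(1/24 + 1/33) = 2.7980
t = (x̄₁ - x̄₂)/SE = (44 - 46)/2.7980 = -0.7148
df = 55, t-critical = ±2.004
Decision: fail to reject H₀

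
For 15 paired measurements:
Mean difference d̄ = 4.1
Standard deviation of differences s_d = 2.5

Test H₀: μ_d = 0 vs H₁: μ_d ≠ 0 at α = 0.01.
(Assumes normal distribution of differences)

Answer: t = 6.3517, reject H₀

Derivation:
df = n - 1 = 14
SE = s_d/√n = 2.5/√15 = 0.6455
t = d̄/SE = 4.1/0.6455 = 6.3517
Critical value: t_{0.005,14} = ±2.977
p-value < 0.0001
Decision: reject H₀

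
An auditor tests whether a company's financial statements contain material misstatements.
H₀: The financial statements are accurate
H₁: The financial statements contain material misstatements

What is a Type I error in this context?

Type I error: rejecting H₀ when it is actually true (false positive).
Type II error: failing to reject H₀ when H₁ is actually true (false negative).

Answer: Concluding the statements are misstated when they are actually accurate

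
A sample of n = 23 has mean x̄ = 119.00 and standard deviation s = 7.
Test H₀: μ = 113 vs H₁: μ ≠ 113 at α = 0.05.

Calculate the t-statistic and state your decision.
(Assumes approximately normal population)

df = n - 1 = 22
SE = s/√n = 7/√23 = 1.4596
t = (x̄ - μ₀)/SE = (119.00 - 113)/1.4596 = 4.1107
Critical value: t_{0.025,22} = ±2.074
p-value ≈ 0.0005
Decision: reject H₀

Answer: t = 4.1107, reject H₀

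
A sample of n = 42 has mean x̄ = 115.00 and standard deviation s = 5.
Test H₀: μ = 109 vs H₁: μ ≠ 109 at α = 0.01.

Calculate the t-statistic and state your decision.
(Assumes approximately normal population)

df = n - 1 = 41
SE = s/√n = 5/√42 = 0.7715
t = (x̄ - μ₀)/SE = (115.00 - 109)/0.7715 = 7.7771
Critical value: t_{0.005,41} = ±2.701
p-value < 0.0001
Decision: reject H₀

Answer: t = 7.7771, reject H₀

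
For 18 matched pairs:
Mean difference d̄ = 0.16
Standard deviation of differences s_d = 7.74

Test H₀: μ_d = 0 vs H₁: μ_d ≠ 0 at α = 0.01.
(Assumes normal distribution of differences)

df = n - 1 = 17
SE = s_d/√n = 7.74/√18 = 1.8243
t = d̄/SE = 0.16/1.8243 = 0.0877
Critical value: t_{0.005,17} = ±2.898
p-value ≈ 0.9311
Decision: fail to reject H₀

Answer: t = 0.0877, fail to reject H₀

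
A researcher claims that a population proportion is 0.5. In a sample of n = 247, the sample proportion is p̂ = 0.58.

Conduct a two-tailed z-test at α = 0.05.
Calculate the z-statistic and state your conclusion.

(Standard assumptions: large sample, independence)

Answer: z = 2.5146, reject H₀

Derivation:
H₀: p = 0.5, H₁: p ≠ 0.5
Standard error: SE = √(p₀(1-p₀)/n) = √(0.5×0.5/247) = 0.031814
z-statistic: z = (p̂ - p₀)/SE = (0.58 - 0.5)/0.031814 = 2.5146
Critical value: z_0.025 = ±1.960
p-value = 0.0119
Decision: reject H₀ at α = 0.05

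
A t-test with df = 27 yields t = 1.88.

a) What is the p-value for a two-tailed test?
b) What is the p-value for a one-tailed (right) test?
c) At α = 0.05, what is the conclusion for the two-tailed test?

Answer: a) 0.0709, b) 0.0355, c) fail to reject H₀

Derivation:
Using t-distribution with df = 27:
a) Two-tailed: p = 2×P(T > 1.88) = 0.0709
b) One-tailed: p = P(T > 1.88) = 0.0355
c) 0.0709 ≥ 0.05, fail to reject H₀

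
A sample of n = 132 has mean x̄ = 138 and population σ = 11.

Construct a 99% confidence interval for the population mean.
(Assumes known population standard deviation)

Answer: (135.5337, 140.4663)

Derivation:
Confidence level: 99%, α = 0.01
z_0.005 = 2.576
SE = σ/√n = 11/√132 = 0.9574
Margin of error = 2.576 × 0.9574 = 2.4663
CI: x̄ ± margin = 138 ± 2.4663
CI: (135.5337, 140.4663)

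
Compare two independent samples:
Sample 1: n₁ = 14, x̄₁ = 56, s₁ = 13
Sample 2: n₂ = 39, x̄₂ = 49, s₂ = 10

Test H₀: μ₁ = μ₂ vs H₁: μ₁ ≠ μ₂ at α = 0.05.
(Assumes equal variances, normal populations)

Pooled variance: s²_p = [13×13² + 38×10²]/(51) = 117.5882
s_p = 10.8438
SE = s_p×√(1/n₁ + 1/n₂) = 10.8438×√(1/14 + 1/39) = 3.3785
t = (x̄₁ - x̄₂)/SE = (56 - 49)/3.3785 = 2.0719
df = 51, t-critical = ±2.008
Decision: reject H₀

Answer: t = 2.0719, reject H₀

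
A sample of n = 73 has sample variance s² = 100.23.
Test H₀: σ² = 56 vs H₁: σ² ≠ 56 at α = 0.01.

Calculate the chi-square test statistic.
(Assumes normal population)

df = n - 1 = 72
χ² = (n-1)s²/σ₀² = 72×100.23/56 = 128.8671
Critical values: χ²_{0.995,72} = 44.843, χ²_{0.005,72} = 106.648
Rejection region: χ² < 44.843 or χ² > 106.648
Decision: reject H₀

Answer: χ² = 128.8671, reject H₀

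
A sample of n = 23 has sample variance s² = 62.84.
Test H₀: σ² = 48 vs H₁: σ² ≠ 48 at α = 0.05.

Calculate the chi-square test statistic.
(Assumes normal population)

df = n - 1 = 22
χ² = (n-1)s²/σ₀² = 22×62.84/48 = 28.8017
Critical values: χ²_{0.975,22} = 10.982, χ²_{0.025,22} = 36.781
Rejection region: χ² < 10.982 or χ² > 36.781
Decision: fail to reject H₀

Answer: χ² = 28.8017, fail to reject H₀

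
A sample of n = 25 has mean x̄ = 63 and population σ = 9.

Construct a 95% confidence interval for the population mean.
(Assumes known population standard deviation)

Confidence level: 95%, α = 0.05
z_0.025 = 1.960
SE = σ/√n = 9/√25 = 1.8000
Margin of error = 1.960 × 1.8000 = 3.5280
CI: x̄ ± margin = 63 ± 3.5280
CI: (59.4720, 66.5280)

Answer: (59.4720, 66.5280)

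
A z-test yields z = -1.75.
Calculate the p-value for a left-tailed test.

For z = -1.75:
p = P(Z < -1.75) = Φ(-1.75) = 0.0401

Answer: p-value ≈ 0.0401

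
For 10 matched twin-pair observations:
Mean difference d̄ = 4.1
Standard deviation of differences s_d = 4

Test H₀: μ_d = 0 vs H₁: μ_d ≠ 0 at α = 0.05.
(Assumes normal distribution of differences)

df = n - 1 = 9
SE = s_d/√n = 4/√10 = 1.2649
t = d̄/SE = 4.1/1.2649 = 3.2414
Critical value: t_{0.025,9} = ±2.262
p-value ≈ 0.0101
Decision: reject H₀

Answer: t = 3.2414, reject H₀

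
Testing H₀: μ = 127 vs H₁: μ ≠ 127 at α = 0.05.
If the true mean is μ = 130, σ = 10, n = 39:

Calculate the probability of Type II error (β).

Answer: β ≈ 0.5344

Derivation:
SE = σ/√n = 10/√39 = 1.6013
Critical values: μ₀ ± z_0.025×SE = 127 ± 1.960×1.6013
Acceptance region: (123.8615, 130.1385)
Under H₁ (μ = 130): z_high = (130.1385 - 130)/1.6013 = 0.0865, z_low = (123.8615 - 130)/1.6013 = -3.8334
β = P(not reject | H₁) = Φ(0.0865) - Φ(-3.8334) ≈ 0.5344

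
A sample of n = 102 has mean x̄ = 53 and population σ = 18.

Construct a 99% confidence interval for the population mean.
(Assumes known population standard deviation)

Answer: (48.4088, 57.5912)

Derivation:
Confidence level: 99%, α = 0.01
z_0.005 = 2.576
SE = σ/√n = 18/√102 = 1.7823
Margin of error = 2.576 × 1.7823 = 4.5912
CI: x̄ ± margin = 53 ± 4.5912
CI: (48.4088, 57.5912)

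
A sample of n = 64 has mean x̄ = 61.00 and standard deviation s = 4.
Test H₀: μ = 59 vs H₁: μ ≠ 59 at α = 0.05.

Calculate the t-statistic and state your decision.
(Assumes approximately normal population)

df = n - 1 = 63
SE = s/√n = 4/√64 = 0.5000
t = (x̄ - μ₀)/SE = (61.00 - 59)/0.5000 = 4.0000
Critical value: t_{0.025,63} = ±1.998
p-value ≈ 0.0002
Decision: reject H₀

Answer: t = 4.0000, reject H₀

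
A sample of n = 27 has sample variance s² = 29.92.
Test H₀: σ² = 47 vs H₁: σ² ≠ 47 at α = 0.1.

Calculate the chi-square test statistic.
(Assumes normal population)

Answer: χ² = 16.5515, fail to reject H₀

Derivation:
df = n - 1 = 26
χ² = (n-1)s²/σ₀² = 26×29.92/47 = 16.5515
Critical values: χ²_{0.95,26} = 15.379, χ²_{0.05,26} = 38.885
Rejection region: χ² < 15.379 or χ² > 38.885
Decision: fail to reject H₀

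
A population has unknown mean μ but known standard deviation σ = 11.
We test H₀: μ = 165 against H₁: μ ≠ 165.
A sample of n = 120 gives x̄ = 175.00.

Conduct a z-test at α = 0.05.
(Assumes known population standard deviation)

Standard error: SE = σ/√n = 11/√120 = 1.0042
z-statistic: z = (x̄ - μ₀)/SE = (175.00 - 165)/1.0042 = 9.9582
Critical value: ±1.960
p-value < 0.0001
Decision: reject H₀

Answer: z = 9.9582, reject H₀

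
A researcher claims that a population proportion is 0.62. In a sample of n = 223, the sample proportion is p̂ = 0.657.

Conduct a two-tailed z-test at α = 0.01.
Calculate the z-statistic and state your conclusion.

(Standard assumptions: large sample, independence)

H₀: p = 0.62, H₁: p ≠ 0.62
Standard error: SE = √(p₀(1-p₀)/n) = √(0.62×0.38/223) = 0.032504
z-statistic: z = (p̂ - p₀)/SE = (0.657 - 0.62)/0.032504 = 1.1383
Critical value: z_0.005 = ±2.576
p-value = 0.2550
Decision: fail to reject H₀ at α = 0.01

Answer: z = 1.1383, fail to reject H₀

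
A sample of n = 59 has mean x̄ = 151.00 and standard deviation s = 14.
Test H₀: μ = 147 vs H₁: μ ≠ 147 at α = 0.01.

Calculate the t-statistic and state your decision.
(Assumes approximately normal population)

df = n - 1 = 58
SE = s/√n = 14/√59 = 1.8226
t = (x̄ - μ₀)/SE = (151.00 - 147)/1.8226 = 2.1947
Critical value: t_{0.005,58} = ±2.663
p-value ≈ 0.0322
Decision: fail to reject H₀

Answer: t = 2.1947, fail to reject H₀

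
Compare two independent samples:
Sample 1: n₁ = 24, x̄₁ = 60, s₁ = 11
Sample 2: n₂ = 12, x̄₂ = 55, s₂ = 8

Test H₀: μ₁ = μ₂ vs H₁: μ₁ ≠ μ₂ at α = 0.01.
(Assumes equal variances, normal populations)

Answer: t = 1.3965, fail to reject H₀

Derivation:
Pooled variance: s²_p = [23×11² + 11×8²]/(34) = 102.5588
s_p = 10.1271
SE = s_p×√(1/n₁ + 1/n₂) = 10.1271×√(1/24 + 1/12) = 3.5805
t = (x̄₁ - x̄₂)/SE = (60 - 55)/3.5805 = 1.3965
df = 34, t-critical = ±2.728
Decision: fail to reject H₀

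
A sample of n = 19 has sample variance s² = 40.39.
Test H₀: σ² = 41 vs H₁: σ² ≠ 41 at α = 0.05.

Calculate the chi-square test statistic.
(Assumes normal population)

Answer: χ² = 17.7322, fail to reject H₀

Derivation:
df = n - 1 = 18
χ² = (n-1)s²/σ₀² = 18×40.39/41 = 17.7322
Critical values: χ²_{0.975,18} = 8.231, χ²_{0.025,18} = 31.526
Rejection region: χ² < 8.231 or χ² > 31.526
Decision: fail to reject H₀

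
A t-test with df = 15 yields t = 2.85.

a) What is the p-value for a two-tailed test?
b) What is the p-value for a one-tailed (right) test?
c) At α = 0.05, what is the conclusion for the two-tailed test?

Using t-distribution with df = 15:
a) Two-tailed: p = 2×P(T > 2.85) = 0.0122
b) One-tailed: p = P(T > 2.85) = 0.0061
c) 0.0122 < 0.05, reject H₀

Answer: a) 0.0122, b) 0.0061, c) reject H₀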